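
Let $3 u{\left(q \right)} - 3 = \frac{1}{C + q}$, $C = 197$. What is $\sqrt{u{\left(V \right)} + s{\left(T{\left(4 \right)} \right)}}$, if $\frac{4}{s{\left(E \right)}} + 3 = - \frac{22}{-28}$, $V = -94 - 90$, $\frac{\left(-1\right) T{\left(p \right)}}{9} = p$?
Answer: $\frac{4 i \sqrt{71331}}{1209} \approx 0.88363 i$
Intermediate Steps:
$T{\left(p \right)} = - 9 p$
$V = -184$ ($V = -94 - 90 = -184$)
$u{\left(q \right)} = 1 + \frac{1}{3 \left(197 + q\right)}$
$s{\left(E \right)} = - \frac{56}{31}$ ($s{\left(E \right)} = \frac{4}{-3 - \frac{22}{-28}} = \frac{4}{-3 - - \frac{11}{14}} = \frac{4}{-3 + \frac{11}{14}} = \frac{4}{- \frac{31}{14}} = 4 \left(- \frac{14}{31}\right) = - \frac{56}{31}$)
$\sqrt{u{\left(V \right)} + s{\left(T{\left(4 \right)} \right)}} = \sqrt{\frac{\frac{592}{3} - 184}{197 - 184} - \frac{56}{31}} = \sqrt{\frac{1}{13} \cdot \frac{40}{3} - \frac{56}{31}} = \sqrt{\frac{40}{39} - \frac{56}{31}} = \sqrt{- \frac{944}{1209}} = \frac{4 i \sqrt{71331}}{1209}$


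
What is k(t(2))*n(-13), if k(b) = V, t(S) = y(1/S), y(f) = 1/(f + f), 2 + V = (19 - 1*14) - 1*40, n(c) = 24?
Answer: -888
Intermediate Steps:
V = -37 (V = -2 + ((19 - 1*14) - 1*40) = -2 + ((19 - 14) - 40) = -2 + (5 - 40) = -2 - 35 = -37)
y(f) = 1/(2*f)
t(S) = S/2 (t(S) = 1/(2*((1/S))) = 1/(2*(1/S)) = S/2)
k(b) = -37
k(t(2))*n(-13) = -37*24 = -888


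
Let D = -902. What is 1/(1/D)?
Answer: -902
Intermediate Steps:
1/(1/D) = 1/(1/(-902)) = 1/(-1/902) = -902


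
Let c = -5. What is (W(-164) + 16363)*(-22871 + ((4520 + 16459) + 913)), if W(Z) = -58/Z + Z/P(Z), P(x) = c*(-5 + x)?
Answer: -1109993457133/69290 ≈ -1.6020e+7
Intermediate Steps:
P(x) = 25 - 5*x (P(x) = -5*(-5 + x) = 25 - 5*x)
W(Z) = -58/Z + Z/(25 - 5*Z)
(W(-164) + 16363)*(-22871 + ((4520 + 16459) + 913)) = ((1/5)*(-1450 + (-164)**2 + 290*(-164))/(-164*(5 - 1*(-164))) + 16363)*(-22871 + ((4520 + 16459) + 913)) = ((1/5)*(-1/164)*(-1450 + 26896 - 47560)/(5 + 164) + 16363)*(-22871 + (20979 + 913)) = ((1/5)*(-1/164)*(-22114)/169 + 16363)*(-22871 + 21892) = ((1/5)*(-1/164)*(1/169)*(-22114) + 16363)*(-979) = (11057/69290 + 16363)*(-979) = (1133803327/69290)*(-979) = -1109993457133/69290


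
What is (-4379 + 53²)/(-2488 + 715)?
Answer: 1570/1773 ≈ 0.88550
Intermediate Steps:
(-4379 + 53²)/(-2488 + 715) = (-4379 + 2809)/(-1773) = -1570*(-1/1773) = 1570/1773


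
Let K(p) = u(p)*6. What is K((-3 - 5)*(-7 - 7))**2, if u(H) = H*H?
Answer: 5664669696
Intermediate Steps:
u(H) = H**2
K(p) = 6*p**2 (K(p) = p**2*6 = 6*p**2)
K((-3 - 5)*(-7 - 7))**2 = (6*((-3 - 5)*(-7 - 7))**2)**2 = (6*(-8*(-14))**2)**2 = (6*112**2)**2 = (6*12544)**2 = 75264**2 = 5664669696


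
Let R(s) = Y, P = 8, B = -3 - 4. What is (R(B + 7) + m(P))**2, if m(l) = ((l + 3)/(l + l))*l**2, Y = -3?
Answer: 1681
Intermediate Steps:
B = -7
R(s) = -3
m(l) = l*(3 + l)/2 (m(l) = ((3 + l)/((2*l)))*l**2 = ((3 + l)*(1/(2*l)))*l**2 = ((3 + l)/(2*l))*l**2 = l*(3 + l)/2)
(R(B + 7) + m(P))**2 = (-3 + (1/2)*8*(3 + 8))**2 = (-3 + (1/2)*8*11)**2 = (-3 + 44)**2 = 41**2 = 1681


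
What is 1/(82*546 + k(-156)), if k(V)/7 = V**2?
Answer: 1/215124 ≈ 4.6485e-6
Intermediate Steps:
k(V) = 7*V**2
1/(82*546 + k(-156)) = 1/(82*546 + 7*(-156)**2) = 1/(44772 + 7*24336) = 1/(44772 + 170352) = 1/215124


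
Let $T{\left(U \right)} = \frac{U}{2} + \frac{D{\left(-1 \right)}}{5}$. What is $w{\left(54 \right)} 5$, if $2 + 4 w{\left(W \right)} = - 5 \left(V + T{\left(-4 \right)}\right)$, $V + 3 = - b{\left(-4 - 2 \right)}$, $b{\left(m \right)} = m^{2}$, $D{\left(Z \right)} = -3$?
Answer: $\frac{515}{2} \approx 257.5$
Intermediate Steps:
$T{\left(U \right)} = - \frac{3}{5} + \frac{U}{2}$ ($T{\left(U \right)} = \frac{U}{2} - \frac{3}{5} = - \frac{3}{5} + \frac{U}{2}$)
$V = -39$ ($V = -3 - \left(-4 - 2\right)^{2} = -3 - \left(-6\right)^{2} = -3 - 36 = -39$)
$w{\left(W \right)} = \frac{103}{2}$ ($w{\left(W \right)} = - \frac{1}{2} + \frac{\left(-5\right) \left(-39 + \left(- \frac{3}{5} + \frac{1}{2} \left(-4\right)\right)\right)}{4} = - \frac{1}{2} + \frac{\left(-5\right) \left(-39 - \frac{13}{5}\right)}{4} = - \frac{1}{2} + \frac{\left(-5\right) \left(- \frac{208}{5}\right)}{4} = - \frac{1}{2} + \frac{1}{4} \cdot 208 = - \frac{1}{2} + 52 = \frac{103}{2}$)
$w{\left(54 \right)} 5 = \frac{103}{2} \cdot 5 = \frac{515}{2}$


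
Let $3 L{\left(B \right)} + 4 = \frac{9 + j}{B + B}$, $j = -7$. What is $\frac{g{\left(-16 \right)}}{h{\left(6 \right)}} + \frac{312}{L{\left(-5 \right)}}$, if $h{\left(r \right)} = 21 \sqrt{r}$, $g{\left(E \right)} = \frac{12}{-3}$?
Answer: $- \frac{1560}{7} - \frac{2 \sqrt{6}}{63} \approx -222.93$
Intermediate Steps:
$g{\left(E \right)} = -4$ ($g{\left(E \right)} = 12 \left(- \frac{1}{3}\right) = -4$)
$L{\left(B \right)} = - \frac{4}{3} + \frac{1}{3 B}$ ($L{\left(B \right)} = - \frac{4}{3} + \frac{\left(9 - 7\right) \frac{1}{B + B}}{3} = - \frac{4}{3} + \frac{2 \frac{1}{2 B}}{3} = - \frac{4}{3} + \frac{1}{3 B}$)
$\frac{g{\left(-16 \right)}}{h{\left(6 \right)}} + \frac{312}{L{\left(-5 \right)}} = - \frac{4}{21 \sqrt{6}} + \frac{312}{\frac{1}{3} \frac{1}{-5} \left(1 - -20\right)} = - 4 \frac{\sqrt{6}}{126} + \frac{312}{\frac{1}{3} \left(- \frac{1}{5}\right) \left(1 + 20\right)} = - \frac{2 \sqrt{6}}{63} + \frac{312}{\frac{1}{3} \left(- \frac{1}{5}\right) 21} = - \frac{2 \sqrt{6}}{63} + \frac{312}{- \frac{7}{5}} = - \frac{2 \sqrt{6}}{63} + 312 \left(- \frac{5}{7}\right) = - \frac{2 \sqrt{6}}{63} - \frac{1560}{7} = - \frac{1560}{7} - \frac{2 \sqrt{6}}{63}$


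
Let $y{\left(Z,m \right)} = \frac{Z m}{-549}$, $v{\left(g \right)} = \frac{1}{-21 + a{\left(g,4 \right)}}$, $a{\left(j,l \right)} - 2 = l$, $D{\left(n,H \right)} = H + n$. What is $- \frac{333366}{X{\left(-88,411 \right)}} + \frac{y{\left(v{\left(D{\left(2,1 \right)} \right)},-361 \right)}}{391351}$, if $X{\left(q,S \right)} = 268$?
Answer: $- \frac{537181886214629}{431851914990} \approx -1243.9$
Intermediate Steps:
$a{\left(j,l \right)} = 2 + l$
$v{\left(g \right)} = - \frac{1}{15}$ ($v{\left(g \right)} = \frac{1}{-21 + \left(2 + 4\right)} = \frac{1}{-21 + 6} = \frac{1}{-15} = - \frac{1}{15}$)
$y{\left(Z,m \right)} = - \frac{Z m}{549}$ ($y{\left(Z,m \right)} = Z m \left(- \frac{1}{549}\right) = - \frac{Z m}{549}$)
$- \frac{333366}{X{\left(-88,411 \right)}} + \frac{y{\left(v{\left(D{\left(2,1 \right)} \right)},-361 \right)}}{391351} = - \frac{333366}{268} + \frac{\left(- \frac{1}{549}\right) \left(- \frac{1}{15}\right) \left(-361\right)}{391351} = \left(-333366\right) \frac{1}{268} - \frac{361}{3222775485} = - \frac{166683}{134} - \frac{361}{3222775485} = - \frac{537181886214629}{431851914990}$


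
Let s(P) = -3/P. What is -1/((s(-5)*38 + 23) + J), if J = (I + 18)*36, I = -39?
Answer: 5/3551 ≈ 0.0014081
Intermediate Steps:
J = -756 (J = (-39 + 18)*36 = -21*36 = -756)
-1/((s(-5)*38 + 23) + J) = -1/((-3/(-5)*38 + 23) - 756) = -1/((-3*(-⅕)*38 + 23) - 756) = -1/(((⅗)*38 + 23) - 756) = -1/((114/5 + 23) - 756) = -1/(229/5 - 756) = -1/(-3551/5) = -1*(-5/3551) = 5/3551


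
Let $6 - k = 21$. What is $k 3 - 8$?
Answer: $-53$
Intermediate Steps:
$k = -15$ ($k = 6 - 21 = -15$)
$k 3 - 8 = \left(-15\right) 3 - 8 = -45 - 8 = -53$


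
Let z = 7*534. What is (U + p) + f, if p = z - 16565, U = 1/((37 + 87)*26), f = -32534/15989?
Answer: -661317944899/51548536 ≈ -12829.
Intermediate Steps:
z = 3738
f = -32534/15989 (f = -32534*1/15989 = -32534/15989 ≈ -2.0348)
U = 1/3224 (U = 1/(124*26) = 1/3224 ≈ 0.00031017)
p = -12827 (p = 3738 - 16565 = -12827)
(U + p) + f = (1/3224 - 12827) - 32534/15989 = -41354247/3224 - 32534/15989 = -661317944899/51548536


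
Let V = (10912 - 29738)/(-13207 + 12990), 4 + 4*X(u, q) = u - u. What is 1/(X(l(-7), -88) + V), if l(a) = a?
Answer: 217/18609 ≈ 0.011661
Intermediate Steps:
X(u, q) = -1 (X(u, q) = -1 + (u - u)/4 = -1 + (¼)*0 = -1 + 0 = -1)
V = 18826/217 (V = -18826/(-217) = -18826*(-1/217) = 18826/217 ≈ 86.756)
1/(X(l(-7), -88) + V) = 1/(-1 + 18826/217) = 1/(18609/217) = 217/18609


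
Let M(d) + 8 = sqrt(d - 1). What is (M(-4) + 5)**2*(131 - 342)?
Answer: -844 + 1266*I*sqrt(5) ≈ -844.0 + 2830.9*I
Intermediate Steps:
M(d) = -8 + sqrt(-1 + d) (M(d) = -8 + sqrt(d - 1) = -8 + sqrt(-1 + d))
(M(-4) + 5)**2*(131 - 342) = ((-8 + sqrt(-1 - 4)) + 5)**2*(131 - 342) = ((-8 + sqrt(-5)) + 5)**2*(-211) = ((-8 + I*sqrt(5)) + 5)**2*(-211) = (-3 + I*sqrt(5))**2*(-211) = -211*(-3 + I*sqrt(5))**2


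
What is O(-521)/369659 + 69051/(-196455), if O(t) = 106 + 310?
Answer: -8481199443/24207119615 ≈ -0.35036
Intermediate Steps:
O(t) = 416
O(-521)/369659 + 69051/(-196455) = 416/369659 + 69051/(-196455) = 416*(1/369659) + 69051*(-1/196455) = 416/369659 - 23017/65485 = -8481199443/24207119615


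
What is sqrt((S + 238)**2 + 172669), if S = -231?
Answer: 13*sqrt(1022) ≈ 415.59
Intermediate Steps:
sqrt((S + 238)**2 + 172669) = sqrt((-231 + 238)**2 + 172669) = sqrt(7**2 + 172669) = sqrt(49 + 172669) = sqrt(172718) = 13*sqrt(1022)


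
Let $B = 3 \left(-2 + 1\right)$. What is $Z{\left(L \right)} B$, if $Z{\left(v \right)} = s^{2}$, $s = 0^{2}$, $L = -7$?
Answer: $0$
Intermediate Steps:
$B = -3$ ($B = 3 \left(-1\right) = -3$)
$s = 0$
$Z{\left(v \right)} = 0$ ($Z{\left(v \right)} = 0^{2} = 0$)
$Z{\left(L \right)} B = 0 \left(-3\right) = 0$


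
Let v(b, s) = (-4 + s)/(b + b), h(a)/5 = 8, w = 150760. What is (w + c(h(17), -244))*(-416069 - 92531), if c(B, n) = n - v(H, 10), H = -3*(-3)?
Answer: -229656804200/3 ≈ -7.6552e+10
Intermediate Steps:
h(a) = 40 (h(a) = 5*8 = 40)
H = 9
v(b, s) = (-4 + s)/(2*b) (v(b, s) = (-4 + s)/((2*b)) = (-4 + s)*(1/(2*b)) = (-4 + s)/(2*b))
c(B, n) = -⅓ + n (c(B, n) = n - (-4 + 10)/(2*9) = n - 6/(2*9) = n - 1*⅓ = n - ⅓ = -⅓ + n)
(w + c(h(17), -244))*(-416069 - 92531) = (150760 + (-⅓ - 244))*(-416069 - 92531) = (150760 - 733/3)*(-508600) = (451547/3)*(-508600) = -229656804200/3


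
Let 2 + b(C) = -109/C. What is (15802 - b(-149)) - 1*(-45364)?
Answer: 9113923/149 ≈ 61167.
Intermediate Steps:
b(C) = -2 - 109/C
(15802 - b(-149)) - 1*(-45364) = (15802 - (-2 - 109/(-149))) - 1*(-45364) = (15802 - (-2 - 109*(-1/149))) + 45364 = (15802 - (-2 + 109/149)) + 45364 = (15802 - 1*(-189/149)) + 45364 = (15802 + 189/149) + 45364 = 2354687/149 + 45364 = 9113923/149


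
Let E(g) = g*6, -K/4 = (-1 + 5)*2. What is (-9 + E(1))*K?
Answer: 96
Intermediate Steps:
K = -32 (K = -4*(-1 + 5)*2 = -16*2 = -4*8 = -32)
E(g) = 6*g
(-9 + E(1))*K = (-9 + 6*1)*(-32) = (-9 + 6)*(-32) = -3*(-32) = 96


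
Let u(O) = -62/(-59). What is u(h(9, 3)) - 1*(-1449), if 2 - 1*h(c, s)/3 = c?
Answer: 85553/59 ≈ 1450.1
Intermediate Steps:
h(c, s) = 6 - 3*c
u(O) = 62/59 (u(O) = -62*(-1/59) = 62/59)
u(h(9, 3)) - 1*(-1449) = 62/59 - 1*(-1449) = 62/59 + 1449 = 85553/59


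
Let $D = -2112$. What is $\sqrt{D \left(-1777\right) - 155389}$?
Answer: $\sqrt{3597635} \approx 1896.7$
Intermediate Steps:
$\sqrt{D \left(-1777\right) - 155389} = \sqrt{\left(-2112\right) \left(-1777\right) - 155389} = \sqrt{3753024 - 155389} = \sqrt{3597635}$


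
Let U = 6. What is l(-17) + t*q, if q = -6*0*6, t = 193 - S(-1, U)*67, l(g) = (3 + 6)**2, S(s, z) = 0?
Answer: 81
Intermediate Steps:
l(g) = 81 (l(g) = 9**2 = 81)
t = 193 (t = 193 - 0*67 = 193 - 1*0 = 193 + 0 = 193)
q = 0 (q = 0*6 = 0)
l(-17) + t*q = 81 + 193*0 = 81 + 0 = 81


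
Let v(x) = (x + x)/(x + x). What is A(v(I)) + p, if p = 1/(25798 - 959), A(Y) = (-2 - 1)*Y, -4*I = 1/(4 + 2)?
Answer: -74516/24839 ≈ -3.0000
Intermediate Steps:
I = -1/24 (I = -1/(4*(4 + 2)) = -1/4/6 = -1/4*1/6 = -1/24 ≈ -0.041667)
v(x) = 1 (v(x) = (2*x)/((2*x)) = (2*x)*(1/(2*x)) = 1)
A(Y) = -3*Y
p = 1/24839 ≈ 4.0259e-5
A(v(I)) + p = -3*1 + 1/24839 = -3 + 1/24839 = -74516/24839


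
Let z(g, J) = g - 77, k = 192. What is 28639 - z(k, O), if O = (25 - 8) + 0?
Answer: 28524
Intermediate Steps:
O = 17 (O = 17 + 0 = 17)
z(g, J) = -77 + g
28639 - z(k, O) = 28639 - (-77 + 192) = 28639 - 1*115 = 28639 - 115 = 28524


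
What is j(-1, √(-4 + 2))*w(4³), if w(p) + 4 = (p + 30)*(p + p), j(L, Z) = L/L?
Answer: 12028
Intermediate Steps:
j(L, Z) = 1
w(p) = -4 + 2*p*(30 + p) (w(p) = -4 + (p + 30)*(p + p) = -4 + (30 + p)*(2*p) = -4 + 2*p*(30 + p))
j(-1, √(-4 + 2))*w(4³) = 1*(-4 + 2*(4³)² + 60*4³) = 1*(-4 + 2*64² + 60*64) = 1*(-4 + 2*4096 + 3840) = 1*(-4 + 8192 + 3840) = 1*12028 = 12028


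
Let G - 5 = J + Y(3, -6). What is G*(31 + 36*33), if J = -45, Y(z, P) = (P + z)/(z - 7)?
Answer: -191383/4 ≈ -47846.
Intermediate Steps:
Y(z, P) = (P + z)/(-7 + z)
G = -157/4 (G = 5 + (-45 + (-6 + 3)/(-7 + 3)) = 5 + (-45 - 3/(-4)) = 5 + (-45 - 1/4*(-3)) = 5 + (-45 + 3/4) = 5 - 177/4 = -157/4 ≈ -39.250)
G*(31 + 36*33) = -157*(31 + 36*33)/4 = -157*(31 + 1188)/4 = -157/4*1219 = -191383/4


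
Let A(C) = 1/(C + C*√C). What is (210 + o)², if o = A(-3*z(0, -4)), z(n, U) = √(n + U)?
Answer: (9523080 + 1587599*I + √3*(3172680 + 3177720*I))/(216 + 36*I + √3*(72 + 72*I)) ≈ 44088.0 + 18.274*I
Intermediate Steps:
z(n, U) = √(U + n)
A(C) = 1/(C + C^(3/2))
o = 1/(-6*I + 6*√6*(-I)^(3/2)) (o = 1/(-3*√(-4 + 0) + (-3*√(-4 + 0))^(3/2)) = 1/(-6*I + (-6*I)^(3/2)) = 1/(-6*I + 6*√6*(-I)^(3/2)) ≈ -0.027587 + 0.043515*I)
(210 + o)² = (210 - 1/(6*I + 6*√3*(1 + I)))²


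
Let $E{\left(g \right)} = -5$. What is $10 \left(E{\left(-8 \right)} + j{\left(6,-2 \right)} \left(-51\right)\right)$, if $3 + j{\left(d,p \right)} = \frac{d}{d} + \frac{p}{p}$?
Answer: $460$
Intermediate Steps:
$j{\left(d,p \right)} = -1$ ($j{\left(d,p \right)} = -3 + \left(\frac{d}{d} + \frac{p}{p}\right) = -3 + \left(1 + 1\right) = -3 + 2 = -1$)
$10 \left(E{\left(-8 \right)} + j{\left(6,-2 \right)} \left(-51\right)\right) = 10 \left(-5 - -51\right) = 10 \left(-5 + 51\right) = 10 \cdot 46 = 460$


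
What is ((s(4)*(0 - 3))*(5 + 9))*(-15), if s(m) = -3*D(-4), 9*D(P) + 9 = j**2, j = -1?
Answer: 1680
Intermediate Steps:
D(P) = -8/9 (D(P) = -1 + (1/9)*(-1)**2 = -1 + (1/9)*1 = -1 + 1/9 = -8/9)
s(m) = 8/3 (s(m) = -3*(-8/9) = 8/3)
((s(4)*(0 - 3))*(5 + 9))*(-15) = ((8*(0 - 3)/3)*(5 + 9))*(-15) = (((8/3)*(-3))*14)*(-15) = -8*14*(-15) = -112*(-15) = 1680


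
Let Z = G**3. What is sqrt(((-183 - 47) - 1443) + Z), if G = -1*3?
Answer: 10*I*sqrt(17) ≈ 41.231*I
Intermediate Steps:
G = -3
Z = -27 (Z = (-3)**3 = -27)
sqrt(((-183 - 47) - 1443) + Z) = sqrt(((-183 - 47) - 1443) - 27) = sqrt((-230 - 1443) - 27) = sqrt(-1673 - 27) = sqrt(-1700) = 10*I*sqrt(17)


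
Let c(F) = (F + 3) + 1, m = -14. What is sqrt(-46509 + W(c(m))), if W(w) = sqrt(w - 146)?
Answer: sqrt(-46509 + 2*I*sqrt(39)) ≈ 0.029 + 215.66*I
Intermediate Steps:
c(F) = 4 + F (c(F) = (3 + F) + 1 = 4 + F)
W(w) = sqrt(-146 + w)
sqrt(-46509 + W(c(m))) = sqrt(-46509 + sqrt(-146 + (4 - 14))) = sqrt(-46509 + sqrt(-146 - 10)) = sqrt(-46509 + sqrt(-156)) = sqrt(-46509 + 2*I*sqrt(39))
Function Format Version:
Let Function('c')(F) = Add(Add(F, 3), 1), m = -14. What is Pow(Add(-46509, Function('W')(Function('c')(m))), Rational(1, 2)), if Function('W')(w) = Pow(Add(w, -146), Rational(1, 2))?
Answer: Pow(Add(-46509, Mul(2, I, Pow(39, Rational(1, 2)))), Rational(1, 2)) ≈ Add(0.029, Mul(215.66, I))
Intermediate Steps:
Function('c')(F) = Add(4, F) (Function('c')(F) = Add(Add(3, F), 1) = Add(4, F))
Function('W')(w) = Pow(Add(-146, w), Rational(1, 2))
Pow(Add(-46509, Function('W')(Function('c')(m))), Rational(1, 2)) = Pow(Add(-46509, Pow(Add(-146, Add(4, -14)), Rational(1, 2))), Rational(1, 2)) = Pow(Add(-46509, Pow(Add(-146, -10), Rational(1, 2))), Rational(1, 2)) = Pow(Add(-46509, Pow(-156, Rational(1, 2))), Rational(1, 2)) = Pow(Add(-46509, Mul(2, I, Pow(39, Rational(1, 2)))), Rational(1, 2))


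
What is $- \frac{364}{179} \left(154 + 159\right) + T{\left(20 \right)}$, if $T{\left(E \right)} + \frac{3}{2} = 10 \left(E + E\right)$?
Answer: $- \frac{85201}{358} \approx -237.99$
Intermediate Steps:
$T{\left(E \right)} = - \frac{3}{2} + 20 E$ ($T{\left(E \right)} = - \frac{3}{2} + 10 \left(E + E\right) = - \frac{3}{2} + 10 \cdot 2 E = - \frac{3}{2} + 20 E$)
$- \frac{364}{179} \left(154 + 159\right) + T{\left(20 \right)} = - \frac{364}{179} \left(154 + 159\right) + \left(- \frac{3}{2} + 20 \cdot 20\right) = \left(-364\right) \frac{1}{179} \cdot 313 + \left(- \frac{3}{2} + 400\right) = \left(- \frac{364}{179}\right) 313 + \frac{797}{2} = - \frac{113932}{179} + \frac{797}{2} = - \frac{85201}{358}$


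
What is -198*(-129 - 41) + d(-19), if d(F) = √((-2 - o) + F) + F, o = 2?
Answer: 33641 + I*√23 ≈ 33641.0 + 4.7958*I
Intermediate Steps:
d(F) = F + √(-4 + F) (d(F) = √((-2 - 1*2) + F) + F = √((-2 - 2) + F) + F = √(-4 + F) + F = F + √(-4 + F))
-198*(-129 - 41) + d(-19) = -198*(-129 - 41) + (-19 + √(-4 - 19)) = -198*(-170) + (-19 + √(-23)) = 33660 + (-19 + I*√23) = 33641 + I*√23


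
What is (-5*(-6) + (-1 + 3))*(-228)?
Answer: -7296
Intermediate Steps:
(-5*(-6) + (-1 + 3))*(-228) = (30 + 2)*(-228) = 32*(-228) = -7296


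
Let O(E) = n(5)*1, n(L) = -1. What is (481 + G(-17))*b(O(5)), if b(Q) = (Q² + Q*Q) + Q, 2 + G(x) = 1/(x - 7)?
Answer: 11495/24 ≈ 478.96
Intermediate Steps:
G(x) = -2 + 1/(-7 + x) (G(x) = -2 + 1/(x - 7) = -2 + 1/(-7 + x))
O(E) = -1 (O(E) = -1*1 = -1)
b(Q) = Q + 2*Q² (b(Q) = (Q² + Q²) + Q = 2*Q² + Q = Q + 2*Q²)
(481 + G(-17))*b(O(5)) = (481 + (15 - 2*(-17))/(-7 - 17))*(-(1 + 2*(-1))) = (481 + (15 + 34)/(-24))*(-(1 - 2)) = (481 - 1/24*49)*(-1*(-1)) = (481 - 49/24)*1 = (11495/24)*1 = 11495/24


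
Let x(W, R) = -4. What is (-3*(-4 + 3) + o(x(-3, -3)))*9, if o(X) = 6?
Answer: 81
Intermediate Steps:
(-3*(-4 + 3) + o(x(-3, -3)))*9 = (-3*(-4 + 3) + 6)*9 = (-3*(-1) + 6)*9 = (3 + 6)*9 = 9*9 = 81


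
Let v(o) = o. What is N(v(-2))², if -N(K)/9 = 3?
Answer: 729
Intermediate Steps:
N(K) = -27 (N(K) = -9*3 = -27)
N(v(-2))² = (-27)² = 729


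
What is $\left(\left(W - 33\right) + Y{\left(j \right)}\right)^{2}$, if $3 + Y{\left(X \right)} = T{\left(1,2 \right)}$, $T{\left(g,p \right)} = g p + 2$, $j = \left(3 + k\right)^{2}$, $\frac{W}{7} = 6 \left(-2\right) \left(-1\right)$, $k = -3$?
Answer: $2704$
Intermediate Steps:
$W = 84$ ($W = 7 \cdot 6 \left(-2\right) \left(-1\right) = 7 \left(\left(-12\right) \left(-1\right)\right) = 7 \cdot 12 = 84$)
$j = 0$ ($j = \left(3 - 3\right)^{2} = 0^{2} = 0$)
$T{\left(g,p \right)} = 2 + g p$
$Y{\left(X \right)} = 1$ ($Y{\left(X \right)} = -3 + \left(2 + 1 \cdot 2\right) = -3 + \left(2 + 2\right) = -3 + 4 = 1$)
$\left(\left(W - 33\right) + Y{\left(j \right)}\right)^{2} = \left(\left(84 - 33\right) + 1\right)^{2} = \left(51 + 1\right)^{2} = 52^{2} = 2704$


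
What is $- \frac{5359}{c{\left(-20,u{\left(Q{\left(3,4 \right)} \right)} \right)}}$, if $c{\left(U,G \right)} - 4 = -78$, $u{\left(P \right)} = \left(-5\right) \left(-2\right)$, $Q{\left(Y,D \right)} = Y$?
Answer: $\frac{5359}{74} \approx 72.419$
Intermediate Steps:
$u{\left(P \right)} = 10$
$c{\left(U,G \right)} = -74$ ($c{\left(U,G \right)} = 4 - 78 = -74$)
$- \frac{5359}{c{\left(-20,u{\left(Q{\left(3,4 \right)} \right)} \right)}} = - \frac{5359}{-74} = \left(-5359\right) \left(- \frac{1}{74}\right) = \frac{5359}{74}$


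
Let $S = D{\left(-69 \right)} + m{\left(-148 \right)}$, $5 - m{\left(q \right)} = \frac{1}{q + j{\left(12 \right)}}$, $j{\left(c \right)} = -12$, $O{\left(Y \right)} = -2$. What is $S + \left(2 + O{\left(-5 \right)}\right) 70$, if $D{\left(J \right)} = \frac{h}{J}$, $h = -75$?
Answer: $\frac{22423}{3680} \approx 6.0932$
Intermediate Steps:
$D{\left(J \right)} = - \frac{75}{J}$
$m{\left(q \right)} = 5 - \frac{1}{-12 + q}$ ($m{\left(q \right)} = 5 - \frac{1}{q - 12} = 5 - \frac{1}{-12 + q}$)
$S = \frac{22423}{3680}$ ($S = - \frac{75}{-69} + \frac{-61 + 5 \left(-148\right)}{-12 - 148} = \left(-75\right) \left(- \frac{1}{69}\right) + \frac{-61 - 740}{-160} = \frac{25}{23} - - \frac{801}{160} = \frac{25}{23} + \frac{801}{160} = \frac{22423}{3680} \approx 6.0932$)
$S + \left(2 + O{\left(-5 \right)}\right) 70 = \frac{22423}{3680} + \left(2 - 2\right) 70 = \frac{22423}{3680} + 0 \cdot 70 = \frac{22423}{3680} + 0 = \frac{22423}{3680}$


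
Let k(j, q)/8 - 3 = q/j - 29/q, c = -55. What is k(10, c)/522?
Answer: -434/14355 ≈ -0.030233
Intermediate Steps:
k(j, q) = 24 - 232/q + 8*q/j (k(j, q) = 24 + 8*(q/j - 29/q) = 24 + 8*(-29/q + q/j) = 24 + (-232/q + 8*q/j) = 24 - 232/q + 8*q/j)
k(10, c)/522 = (24 - 232/(-55) + 8*(-55)/10)/522 = (24 - 232*(-1/55) + 8*(-55)*(1/10))*(1/522) = (24 + 232/55 - 44)*(1/522) = -868/55*1/522 = -434/14355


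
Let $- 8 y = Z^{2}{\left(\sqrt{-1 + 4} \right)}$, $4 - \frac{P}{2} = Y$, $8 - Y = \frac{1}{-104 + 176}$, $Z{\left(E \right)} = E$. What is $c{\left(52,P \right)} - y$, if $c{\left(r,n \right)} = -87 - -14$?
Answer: $- \frac{581}{8} \approx -72.625$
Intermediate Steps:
$Y = \frac{575}{72}$ ($Y = 8 - \frac{1}{-104 + 176} = 8 - \frac{1}{72} = \frac{575}{72} \approx 7.9861$)
$P = - \frac{287}{36}$ ($P = 8 - \frac{575}{36} = - \frac{287}{36} \approx -7.9722$)
$c{\left(r,n \right)} = -73$ ($c{\left(r,n \right)} = -87 + 14 = -73$)
$y = - \frac{3}{8}$ ($y = - \frac{\left(\sqrt{-1 + 4}\right)^{2}}{8} = - \frac{\left(\sqrt{3}\right)^{2}}{8} = \left(- \frac{1}{8}\right) 3 = - \frac{3}{8} \approx -0.375$)
$c{\left(52,P \right)} - y = -73 - - \frac{3}{8} = -73 + \frac{3}{8} = - \frac{581}{8}$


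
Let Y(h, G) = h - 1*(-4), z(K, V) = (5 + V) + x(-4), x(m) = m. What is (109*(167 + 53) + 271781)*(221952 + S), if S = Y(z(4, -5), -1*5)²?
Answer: 65644745472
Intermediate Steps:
z(K, V) = 1 + V (z(K, V) = (5 + V) - 4 = 1 + V)
Y(h, G) = 4 + h (Y(h, G) = h + 4 = 4 + h)
S = 0 (S = (4 + (1 - 5))² = (4 - 4)² = 0² = 0)
(109*(167 + 53) + 271781)*(221952 + S) = (109*(167 + 53) + 271781)*(221952 + 0) = (109*220 + 271781)*221952 = (23980 + 271781)*221952 = 295761*221952 = 65644745472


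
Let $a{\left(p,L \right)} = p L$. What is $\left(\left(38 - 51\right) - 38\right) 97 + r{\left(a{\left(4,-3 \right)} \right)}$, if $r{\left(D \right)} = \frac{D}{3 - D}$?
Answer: $- \frac{24739}{5} \approx -4947.8$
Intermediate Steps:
$a{\left(p,L \right)} = L p$
$\left(\left(38 - 51\right) - 38\right) 97 + r{\left(a{\left(4,-3 \right)} \right)} = \left(\left(38 - 51\right) - 38\right) 97 - \frac{\left(-3\right) 4}{-3 - 12} = \left(-13 - 38\right) 97 - - \frac{12}{-3 - 12} = \left(-51\right) 97 - - \frac{12}{-15} = -4947 - \left(-12\right) \left(- \frac{1}{15}\right) = -4947 - \frac{4}{5} = - \frac{24739}{5}$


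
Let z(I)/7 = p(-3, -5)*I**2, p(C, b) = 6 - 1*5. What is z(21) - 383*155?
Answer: -56278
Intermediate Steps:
p(C, b) = 1 (p(C, b) = 6 - 5 = 1)
z(I) = 7*I**2 (z(I) = 7*(1*I**2) = 7*I**2)
z(21) - 383*155 = 7*21**2 - 383*155 = 7*441 - 59365 = 3087 - 59365 = -56278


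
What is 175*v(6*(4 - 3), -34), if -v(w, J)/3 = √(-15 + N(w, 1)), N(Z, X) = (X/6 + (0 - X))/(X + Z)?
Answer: -25*I*√26670/2 ≈ -2041.4*I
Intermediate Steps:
N(Z, X) = -5*X/(6*(X + Z)) (N(Z, X) = (X*(⅙) - X)/(X + Z) = (X/6 - X)/(X + Z) = (-5*X/6)/(X + Z) = -5*X/(6*(X + Z)))
v(w, J) = -3*√(-15 - 5/(6 + 6*w)) (v(w, J) = -3*√(-15 - 5*1/(6*1 + 6*w)) = -3*√(-15 - 5*1/(6 + 6*w)) = -3*√(-15 - 5/(6 + 6*w)))
175*v(6*(4 - 3), -34) = 175*(-√30*√(-(19 + 18*(6*(4 - 3)))/(1 + 6*(4 - 3)))/2) = 175*(-√30*√(-(19 + 18*(6*1))/(1 + 6*1))/2) = 175*(-√30*√(-(19 + 18*6)/(1 + 6))/2) = 175*(-√30*√(-1*(19 + 108)/7)/2) = 175*(-√30*√(-1*⅐*127)/2) = 175*(-√30*√(-127/7)/2) = 175*(-√30*I*√889/7/2) = 175*(-I*√26670/14) = -25*I*√26670/2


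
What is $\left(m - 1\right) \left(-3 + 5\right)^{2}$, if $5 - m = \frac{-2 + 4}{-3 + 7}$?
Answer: $14$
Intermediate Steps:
$m = \frac{9}{2}$ ($m = 5 - \frac{-2 + 4}{-3 + 7} = 5 - \frac{2}{4} = 5 - 2 \cdot \frac{1}{4} = 5 - \frac{1}{2} = \frac{9}{2} \approx 4.5$)
$\left(m - 1\right) \left(-3 + 5\right)^{2} = \left(\frac{9}{2} - 1\right) \left(-3 + 5\right)^{2} = \frac{7 \cdot 2^{2}}{2} = \frac{7}{2} \cdot 4 = 14$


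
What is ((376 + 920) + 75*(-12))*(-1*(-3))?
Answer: 1188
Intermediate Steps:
((376 + 920) + 75*(-12))*(-1*(-3)) = (1296 - 900)*3 = 396*3 = 1188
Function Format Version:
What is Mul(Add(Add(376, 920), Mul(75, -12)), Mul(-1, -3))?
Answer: 1188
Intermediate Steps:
Mul(Add(Add(376, 920), Mul(75, -12)), Mul(-1, -3)) = Mul(Add(1296, -900), 3) = Mul(396, 3) = 1188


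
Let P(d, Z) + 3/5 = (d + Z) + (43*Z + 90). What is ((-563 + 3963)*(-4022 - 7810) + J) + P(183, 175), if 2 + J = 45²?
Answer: -201094023/5 ≈ -4.0219e+7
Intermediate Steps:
J = 2023 (J = -2 + 45² = -2 + 2025 = 2023)
P(d, Z) = 447/5 + d + 44*Z (P(d, Z) = -⅗ + ((d + Z) + (43*Z + 90)) = -⅗ + ((Z + d) + (90 + 43*Z)) = -⅗ + (90 + d + 44*Z) = 447/5 + d + 44*Z)
((-563 + 3963)*(-4022 - 7810) + J) + P(183, 175) = ((-563 + 3963)*(-4022 - 7810) + 2023) + (447/5 + 183 + 44*175) = (3400*(-11832) + 2023) + (447/5 + 183 + 7700) = (-40228800 + 2023) + 39862/5 = -40226777 + 39862/5 = -201094023/5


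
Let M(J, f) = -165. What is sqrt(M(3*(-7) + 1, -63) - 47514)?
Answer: I*sqrt(47679) ≈ 218.36*I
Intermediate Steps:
sqrt(M(3*(-7) + 1, -63) - 47514) = sqrt(-165 - 47514) = sqrt(-47679) = I*sqrt(47679)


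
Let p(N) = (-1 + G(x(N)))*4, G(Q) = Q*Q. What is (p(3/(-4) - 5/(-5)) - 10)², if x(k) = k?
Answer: 3025/16 ≈ 189.06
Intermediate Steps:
G(Q) = Q²
p(N) = -4 + 4*N² (p(N) = (-1 + N²)*4 = -4 + 4*N²)
(p(3/(-4) - 5/(-5)) - 10)² = ((-4 + 4*(3/(-4) - 5/(-5))²) - 10)² = ((-4 + 4*(3*(-¼) - 5*(-⅕))²) - 10)² = ((-4 + 4*(-¾ + 1)²) - 10)² = ((-4 + 4*(¼)²) - 10)² = ((-4 + 4*(1/16)) - 10)² = ((-4 + ¼) - 10)² = (-15/4 - 10)² = (-55/4)² = 3025/16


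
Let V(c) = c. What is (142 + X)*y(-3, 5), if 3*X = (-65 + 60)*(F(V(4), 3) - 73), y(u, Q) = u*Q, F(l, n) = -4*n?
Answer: -4255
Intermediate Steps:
y(u, Q) = Q*u
X = 425/3 (X = ((-65 + 60)*(-4*3 - 73))/3 = (-5*(-12 - 73))/3 = (-5*(-85))/3 = (1/3)*425 = 425/3 ≈ 141.67)
(142 + X)*y(-3, 5) = (142 + 425/3)*(5*(-3)) = (851/3)*(-15) = -4255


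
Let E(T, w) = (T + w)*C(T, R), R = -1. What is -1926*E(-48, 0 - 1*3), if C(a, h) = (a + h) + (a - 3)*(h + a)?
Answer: 240653700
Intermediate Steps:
C(a, h) = a + h + (-3 + a)*(a + h) (C(a, h) = (a + h) + (-3 + a)*(a + h) = a + h + (-3 + a)*(a + h))
E(T, w) = (T + w)*(2 + T**2 - 3*T) (E(T, w) = (T + w)*(T**2 - 2*T - 2*(-1) + T*(-1)) = (T + w)*(T**2 - 2*T + 2 - T) = (T + w)*(2 + T**2 - 3*T))
-1926*E(-48, 0 - 1*3) = -1926*(-48 + (0 - 1*3))*(2 + (-48)**2 - 3*(-48)) = -1926*(-48 + (0 - 3))*(2 + 2304 + 144) = -1926*(-48 - 3)*2450 = -(-98226)*2450 = -1926*(-124950) = 240653700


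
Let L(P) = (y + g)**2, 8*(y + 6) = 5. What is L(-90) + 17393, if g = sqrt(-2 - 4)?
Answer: 1114617/64 - 43*I*sqrt(6)/4 ≈ 17416.0 - 26.332*I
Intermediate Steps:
y = -43/8 (y = -6 + (1/8)*5 = -6 + 5/8 = -43/8 ≈ -5.3750)
g = I*sqrt(6) (g = sqrt(-6) = I*sqrt(6) ≈ 2.4495*I)
L(P) = (-43/8 + I*sqrt(6))**2
L(-90) + 17393 = (1465/64 - 43*I*sqrt(6)/4) + 17393 = 1114617/64 - 43*I*sqrt(6)/4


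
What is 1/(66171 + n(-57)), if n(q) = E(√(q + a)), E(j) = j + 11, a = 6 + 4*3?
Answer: 66182/4380057163 - I*√39/4380057163 ≈ 1.511e-5 - 1.4258e-9*I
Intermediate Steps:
a = 18 (a = 6 + 12 = 18)
E(j) = 11 + j
n(q) = 11 + √(18 + q) (n(q) = 11 + √(q + 18) = 11 + √(18 + q))
1/(66171 + n(-57)) = 1/(66171 + (11 + √(18 - 57))) = 1/(66171 + (11 + √(-39))) = 1/(66171 + (11 + I*√39)) = 1/(66182 + I*√39)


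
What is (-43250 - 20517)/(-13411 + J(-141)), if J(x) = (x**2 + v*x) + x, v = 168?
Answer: 63767/17359 ≈ 3.6734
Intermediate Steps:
J(x) = x**2 + 169*x (J(x) = (x**2 + 168*x) + x = x**2 + 169*x)
(-43250 - 20517)/(-13411 + J(-141)) = (-43250 - 20517)/(-13411 - 141*(169 - 141)) = -63767/(-13411 - 141*28) = -63767/(-13411 - 3948) = -63767/(-17359) = -63767*(-1/17359) = 63767/17359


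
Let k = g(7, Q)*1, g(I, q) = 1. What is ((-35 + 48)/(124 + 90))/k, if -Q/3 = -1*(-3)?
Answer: 13/214 ≈ 0.060748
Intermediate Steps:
Q = -9 (Q = -(-3)*(-3) = -3*3 = -9)
k = 1 (k = 1*1 = 1)
((-35 + 48)/(124 + 90))/k = ((-35 + 48)/(124 + 90))/1 = (13/214)*1 = 13/214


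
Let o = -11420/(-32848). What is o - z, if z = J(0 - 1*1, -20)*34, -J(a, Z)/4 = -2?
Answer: -2230809/8212 ≈ -271.65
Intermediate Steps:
J(a, Z) = 8 (J(a, Z) = -4*(-2) = 8)
o = 2855/8212 (o = -11420*(-1/32848) = 2855/8212 ≈ 0.34766)
z = 272 (z = 8*34 = 272)
o - z = 2855/8212 - 1*272 = 2855/8212 - 272 = -2230809/8212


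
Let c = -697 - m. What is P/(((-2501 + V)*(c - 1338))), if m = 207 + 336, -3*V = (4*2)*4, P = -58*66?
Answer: -522/882965 ≈ -0.00059119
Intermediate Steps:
P = -3828
V = -32/3 (V = -4*2*4/3 = -8*4/3 = -⅓*32 = -32/3 ≈ -10.667)
m = 543
c = -1240 (c = -697 - 1*543 = -697 - 543 = -1240)
P/(((-2501 + V)*(c - 1338))) = -3828*1/((-2501 - 32/3)*(-1240 - 1338)) = -3828/((-7535/3*(-2578))) = -3828/19425230/3 = -3828*3/19425230 = -522/882965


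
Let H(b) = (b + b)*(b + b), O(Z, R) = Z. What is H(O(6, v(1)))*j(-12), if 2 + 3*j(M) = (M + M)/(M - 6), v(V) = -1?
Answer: -32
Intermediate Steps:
H(b) = 4*b² (H(b) = (2*b)*(2*b) = 4*b²)
j(M) = -⅔ + 2*M/(3*(-6 + M)) (j(M) = -⅔ + ((M + M)/(M - 6))/3 = -⅔ + ((2*M)/(-6 + M))/3 = -⅔ + (2*M/(-6 + M))/3 = -⅔ + 2*M/(3*(-6 + M)))
H(O(6, v(1)))*j(-12) = (4*6²)*(4/(-6 - 12)) = (4*36)*(4/(-18)) = 144*(4*(-1/18)) = 144*(-2/9) = -32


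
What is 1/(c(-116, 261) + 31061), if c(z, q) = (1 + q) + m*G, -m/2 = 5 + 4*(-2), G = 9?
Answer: 1/31377 ≈ 3.1870e-5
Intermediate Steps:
m = 6 (m = -2*(5 + 4*(-2)) = -2*(5 - 8) = -2*(-3) = 6)
c(z, q) = 55 + q (c(z, q) = (1 + q) + 6*9 = (1 + q) + 54 = 55 + q)
1/(c(-116, 261) + 31061) = 1/((55 + 261) + 31061) = 1/(316 + 31061) = 1/31377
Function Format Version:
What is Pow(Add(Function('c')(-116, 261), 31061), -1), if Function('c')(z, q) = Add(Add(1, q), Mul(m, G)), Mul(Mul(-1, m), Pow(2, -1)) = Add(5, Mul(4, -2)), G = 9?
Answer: Rational(1, 31377) ≈ 3.1870e-5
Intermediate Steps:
m = 6 (m = Mul(-2, Add(5, Mul(4, -2))) = Mul(-2, Add(5, -8)) = Mul(-2, -3) = 6)
Function('c')(z, q) = Add(55, q) (Function('c')(z, q) = Add(Add(1, q), Mul(6, 9)) = Add(Add(1, q), 54) = Add(55, q))
Pow(Add(Function('c')(-116, 261), 31061), -1) = Pow(Add(Add(55, 261), 31061), -1) = Pow(Add(316, 31061), -1) = Pow(31377, -1) = Rational(1, 31377)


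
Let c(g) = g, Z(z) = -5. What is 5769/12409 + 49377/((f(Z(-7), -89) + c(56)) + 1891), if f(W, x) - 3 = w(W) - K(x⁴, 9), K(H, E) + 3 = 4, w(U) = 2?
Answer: 623974512/24209959 ≈ 25.773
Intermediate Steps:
K(H, E) = 1 (K(H, E) = -3 + 4 = 1)
f(W, x) = 4 (f(W, x) = 3 + (2 - 1*1) = 3 + (2 - 1) = 3 + 1 = 4)
5769/12409 + 49377/((f(Z(-7), -89) + c(56)) + 1891) = 5769/12409 + 49377/((4 + 56) + 1891) = 5769*(1/12409) + 49377/(60 + 1891) = 5769/12409 + 49377/1951 = 623974512/24209959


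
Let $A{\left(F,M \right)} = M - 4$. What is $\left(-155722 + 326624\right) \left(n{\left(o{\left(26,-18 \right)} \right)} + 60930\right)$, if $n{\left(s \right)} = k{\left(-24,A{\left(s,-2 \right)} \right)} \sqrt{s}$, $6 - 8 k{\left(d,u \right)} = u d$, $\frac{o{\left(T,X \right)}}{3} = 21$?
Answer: $10413058860 - \frac{17688357 \sqrt{7}}{2} \approx 1.039 \cdot 10^{10}$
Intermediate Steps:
$A{\left(F,M \right)} = -4 + M$
$o{\left(T,X \right)} = 63$ ($o{\left(T,X \right)} = 3 \cdot 21 = 63$)
$k{\left(d,u \right)} = \frac{3}{4} - \frac{d u}{8}$ ($k{\left(d,u \right)} = \frac{3}{4} - \frac{u d}{8} = \frac{3}{4} - \frac{d u}{8}$)
$n{\left(s \right)} = - \frac{69 \sqrt{s}}{4}$ ($n{\left(s \right)} = \left(\frac{3}{4} - - 3 \left(-4 - 2\right)\right) \sqrt{s} = \left(\frac{3}{4} - \left(-3\right) \left(-6\right)\right) \sqrt{s} = \left(\frac{3}{4} - 18\right) \sqrt{s} = - \frac{69 \sqrt{s}}{4}$)
$\left(-155722 + 326624\right) \left(n{\left(o{\left(26,-18 \right)} \right)} + 60930\right) = \left(-155722 + 326624\right) \left(- \frac{69 \sqrt{63}}{4} + 60930\right) = 170902 \left(- \frac{69 \cdot 3 \sqrt{7}}{4} + 60930\right) = 170902 \left(- \frac{207 \sqrt{7}}{4} + 60930\right) = 170902 \left(60930 - \frac{207 \sqrt{7}}{4}\right) = 10413058860 - \frac{17688357 \sqrt{7}}{2}$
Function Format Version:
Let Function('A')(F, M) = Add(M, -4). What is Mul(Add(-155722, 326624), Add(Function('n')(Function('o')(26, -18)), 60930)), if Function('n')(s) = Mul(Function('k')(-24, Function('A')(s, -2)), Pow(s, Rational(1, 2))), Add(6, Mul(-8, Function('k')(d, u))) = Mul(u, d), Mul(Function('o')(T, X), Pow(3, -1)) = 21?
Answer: Add(10413058860, Mul(Rational(-17688357, 2), Pow(7, Rational(1, 2)))) ≈ 1.0390e+10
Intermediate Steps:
Function('A')(F, M) = Add(-4, M)
Function('o')(T, X) = 63 (Function('o')(T, X) = Mul(3, 21) = 63)
Function('k')(d, u) = Add(Rational(3, 4), Mul(Rational(-1, 8), d, u)) (Function('k')(d, u) = Add(Rational(3, 4), Mul(Rational(-1, 8), Mul(u, d))) = Add(Rational(3, 4), Mul(Rational(-1, 8), Mul(d, u))) = Add(Rational(3, 4), Mul(Rational(-1, 8), d, u)))
Function('n')(s) = Mul(Rational(-69, 4), Pow(s, Rational(1, 2))) (Function('n')(s) = Mul(Add(Rational(3, 4), Mul(Rational(-1, 8), -24, Add(-4, -2))), Pow(s, Rational(1, 2))) = Mul(Add(Rational(3, 4), Mul(Rational(-1, 8), -24, -6)), Pow(s, Rational(1, 2))) = Mul(Add(Rational(3, 4), -18), Pow(s, Rational(1, 2))) = Mul(Rational(-69, 4), Pow(s, Rational(1, 2))))
Mul(Add(-155722, 326624), Add(Function('n')(Function('o')(26, -18)), 60930)) = Mul(Add(-155722, 326624), Add(Mul(Rational(-69, 4), Pow(63, Rational(1, 2))), 60930)) = Mul(170902, Add(Mul(Rational(-69, 4), Mul(3, Pow(7, Rational(1, 2)))), 60930)) = Mul(170902, Add(Mul(Rational(-207, 4), Pow(7, Rational(1, 2))), 60930)) = Mul(170902, Add(60930, Mul(Rational(-207, 4), Pow(7, Rational(1, 2))))) = Add(10413058860, Mul(Rational(-17688357, 2), Pow(7, Rational(1, 2))))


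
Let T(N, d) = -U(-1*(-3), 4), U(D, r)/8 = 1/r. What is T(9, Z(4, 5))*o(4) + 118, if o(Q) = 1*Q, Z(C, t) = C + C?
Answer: 110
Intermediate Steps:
Z(C, t) = 2*C
o(Q) = Q
U(D, r) = 8/r
T(N, d) = -2 (T(N, d) = -8/4 = -1*2 = -2)
T(9, Z(4, 5))*o(4) + 118 = -2*4 + 118 = -8 + 118 = 110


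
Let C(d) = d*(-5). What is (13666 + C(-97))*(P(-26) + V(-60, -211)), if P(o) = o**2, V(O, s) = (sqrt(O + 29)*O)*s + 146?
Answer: 11632122 + 179151660*I*sqrt(31) ≈ 1.1632e+7 + 9.9747e+8*I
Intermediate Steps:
C(d) = -5*d
V(O, s) = 146 + O*s*sqrt(29 + O) (V(O, s) = (sqrt(29 + O)*O)*s + 146 = (O*sqrt(29 + O))*s + 146 = O*s*sqrt(29 + O) + 146 = 146 + O*s*sqrt(29 + O))
(13666 + C(-97))*(P(-26) + V(-60, -211)) = (13666 - 5*(-97))*((-26)**2 + (146 - 60*(-211)*sqrt(29 - 60))) = (13666 + 485)*(676 + (146 - 60*(-211)*sqrt(-31))) = 14151*(676 + (146 - 60*(-211)*I*sqrt(31))) = 14151*(676 + (146 + 12660*I*sqrt(31))) = 14151*(822 + 12660*I*sqrt(31)) = 11632122 + 179151660*I*sqrt(31)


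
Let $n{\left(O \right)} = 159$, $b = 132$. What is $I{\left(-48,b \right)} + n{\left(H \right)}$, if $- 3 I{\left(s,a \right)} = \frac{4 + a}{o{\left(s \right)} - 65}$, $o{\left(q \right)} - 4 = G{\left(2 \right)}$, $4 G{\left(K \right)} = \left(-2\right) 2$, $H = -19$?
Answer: $\frac{14855}{93} \approx 159.73$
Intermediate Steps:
$G{\left(K \right)} = -1$ ($G{\left(K \right)} = \frac{\left(-2\right) 2}{4} = \frac{1}{4} \left(-4\right) = -1$)
$o{\left(q \right)} = 3$ ($o{\left(q \right)} = 4 - 1 = 3$)
$I{\left(s,a \right)} = \frac{2}{93} + \frac{a}{186}$ ($I{\left(s,a \right)} = - \frac{\left(4 + a\right) \frac{1}{3 - 65}}{3} = - \frac{\left(4 + a\right) \frac{1}{-62}}{3} = - \frac{\left(4 + a\right) \left(- \frac{1}{62}\right)}{3} = - \frac{- \frac{2}{31} - \frac{a}{62}}{3} = \frac{2}{93} + \frac{a}{186}$)
$I{\left(-48,b \right)} + n{\left(H \right)} = \left(\frac{2}{93} + \frac{1}{186} \cdot 132\right) + 159 = \left(\frac{2}{93} + \frac{22}{31}\right) + 159 = \frac{68}{93} + 159 = \frac{14855}{93}$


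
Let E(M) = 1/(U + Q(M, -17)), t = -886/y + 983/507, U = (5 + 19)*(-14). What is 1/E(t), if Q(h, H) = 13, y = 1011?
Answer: -323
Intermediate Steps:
U = -336 (U = 24*(-14) = -336)
t = 181537/170859 (t = -886/1011 + 983/507 = 181537/170859 ≈ 1.0625)
E(M) = -1/323 (E(M) = 1/(-336 + 13) = 1/(-323) = -1/323)
1/E(t) = 1/(-1/323) = -323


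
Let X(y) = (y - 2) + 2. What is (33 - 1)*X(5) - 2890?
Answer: -2730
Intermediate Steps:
X(y) = y (X(y) = (-2 + y) + 2 = y)
(33 - 1)*X(5) - 2890 = (33 - 1)*5 - 2890 = 32*5 - 2890 = 160 - 2890 = -2730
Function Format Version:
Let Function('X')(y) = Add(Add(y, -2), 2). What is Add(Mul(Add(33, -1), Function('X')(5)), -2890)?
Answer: -2730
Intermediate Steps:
Function('X')(y) = y (Function('X')(y) = Add(Add(-2, y), 2) = y)
Add(Mul(Add(33, -1), Function('X')(5)), -2890) = Add(Mul(Add(33, -1), 5), -2890) = Add(Mul(32, 5), -2890) = Add(160, -2890) = -2730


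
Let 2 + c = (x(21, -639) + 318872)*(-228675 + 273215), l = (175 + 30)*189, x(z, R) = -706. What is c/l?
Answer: 38404102/105 ≈ 3.6575e+5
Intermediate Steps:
l = 38745 (l = 205*189 = 38745)
c = 14171113638 (c = -2 + (-706 + 318872)*(-228675 + 273215) = -2 + 318166*44540 = -2 + 14171113640 = 14171113638)
c/l = 14171113638/38745 = 14171113638*(1/38745) = 38404102/105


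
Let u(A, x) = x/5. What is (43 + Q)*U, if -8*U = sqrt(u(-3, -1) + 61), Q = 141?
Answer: -92*sqrt(95)/5 ≈ -179.34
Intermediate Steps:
u(A, x) = x/5 (u(A, x) = x*(1/5) = x/5)
U = -sqrt(95)/10 (U = -sqrt((1/5)*(-1) + 61)/8 = -sqrt(-1/5 + 61)/8 = -sqrt(95)/10 ≈ -0.97468)
(43 + Q)*U = (43 + 141)*(-sqrt(95)/10) = 184*(-sqrt(95)/10) = -92*sqrt(95)/5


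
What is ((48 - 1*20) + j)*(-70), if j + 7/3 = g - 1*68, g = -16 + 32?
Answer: 5530/3 ≈ 1843.3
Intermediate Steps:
g = 16
j = -163/3 (j = -7/3 + (16 - 1*68) = -7/3 + (16 - 68) = -7/3 - 52 = -163/3 ≈ -54.333)
((48 - 1*20) + j)*(-70) = ((48 - 1*20) - 163/3)*(-70) = ((48 - 20) - 163/3)*(-70) = (28 - 163/3)*(-70) = -79/3*(-70) = 5530/3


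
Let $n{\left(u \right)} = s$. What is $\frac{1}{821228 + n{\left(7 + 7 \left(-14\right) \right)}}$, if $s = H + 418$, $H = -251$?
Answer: $\frac{1}{821395} \approx 1.2174 \cdot 10^{-6}$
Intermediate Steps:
$s = 167$ ($s = -251 + 418 = 167$)
$n{\left(u \right)} = 167$
$\frac{1}{821228 + n{\left(7 + 7 \left(-14\right) \right)}} = \frac{1}{821228 + 167} = \frac{1}{821395}$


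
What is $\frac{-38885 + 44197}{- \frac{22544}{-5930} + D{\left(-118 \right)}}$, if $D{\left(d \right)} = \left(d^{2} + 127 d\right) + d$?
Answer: $- \frac{3937520}{871857} \approx -4.5162$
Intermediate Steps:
$D{\left(d \right)} = d^{2} + 128 d$
$\frac{-38885 + 44197}{- \frac{22544}{-5930} + D{\left(-118 \right)}} = \frac{-38885 + 44197}{- \frac{22544}{-5930} - 118 \left(128 - 118\right)} = \frac{5312}{\left(-22544\right) \left(- \frac{1}{5930}\right) - 1180} = \frac{5312}{\frac{11272}{2965} - 1180} = \frac{5312}{- \frac{3487428}{2965}} = 5312 \left(- \frac{2965}{3487428}\right) = - \frac{3937520}{871857}$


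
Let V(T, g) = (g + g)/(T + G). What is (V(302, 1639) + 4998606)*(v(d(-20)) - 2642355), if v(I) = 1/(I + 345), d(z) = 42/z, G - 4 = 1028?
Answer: -30208808965289509685/2287143 ≈ -1.3208e+13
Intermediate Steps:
G = 1032 (G = 4 + 1028 = 1032)
v(I) = 1/(345 + I)
V(T, g) = 2*g/(1032 + T) (V(T, g) = (g + g)/(T + 1032) = (2*g)/(1032 + T) = 2*g/(1032 + T))
(V(302, 1639) + 4998606)*(v(d(-20)) - 2642355) = (2*1639/(1032 + 302) + 4998606)*(1/(345 + 42/(-20)) - 2642355) = (2*1639/1334 + 4998606)*(1/(345 + 42*(-1/20)) - 2642355) = (2*1639*(1/1334) + 4998606)*(1/(345 - 21/10) - 2642355) = (1639/667 + 4998606)*(1/(3429/10) - 2642355) = 3334071841*(10/3429 - 2642355)/667 = (3334071841/667)*(-9060635285/3429) = -30208808965289509685/2287143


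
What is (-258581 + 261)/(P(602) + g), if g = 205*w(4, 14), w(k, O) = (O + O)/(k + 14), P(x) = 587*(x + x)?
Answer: -1162440/3181801 ≈ -0.36534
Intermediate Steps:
P(x) = 1174*x (P(x) = 587*(2*x) = 1174*x)
w(k, O) = 2*O/(14 + k) (w(k, O) = (2*O)/(14 + k) = 2*O/(14 + k))
g = 2870/9 (g = 205*(2*14/(14 + 4)) = 205*(2*14/18) = 205*(2*14*(1/18)) = 205*(14/9) = 2870/9 ≈ 318.89)
(-258581 + 261)/(P(602) + g) = (-258581 + 261)/(1174*602 + 2870/9) = -258320/(706748 + 2870/9) = -258320/6363602/9 = -258320*9/6363602 = -1162440/3181801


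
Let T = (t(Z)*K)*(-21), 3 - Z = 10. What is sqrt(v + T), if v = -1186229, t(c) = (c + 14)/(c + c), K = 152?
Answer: I*sqrt(1184633) ≈ 1088.4*I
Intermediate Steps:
Z = -7 (Z = 3 - 1*10 = 3 - 10 = -7)
t(c) = (14 + c)/(2*c) (t(c) = (14 + c)/((2*c)) = (14 + c)*(1/(2*c)) = (14 + c)/(2*c))
T = 1596 (T = (((1/2)*(14 - 7)/(-7))*152)*(-21) = (((1/2)*(-1/7)*7)*152)*(-21) = -1/2*152*(-21) = -76*(-21) = 1596)
sqrt(v + T) = sqrt(-1186229 + 1596) = sqrt(-1184633) = I*sqrt(1184633)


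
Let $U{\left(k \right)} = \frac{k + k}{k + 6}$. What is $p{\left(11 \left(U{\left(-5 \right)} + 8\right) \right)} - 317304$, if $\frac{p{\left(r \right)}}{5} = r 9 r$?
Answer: $-295524$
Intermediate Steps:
$U{\left(k \right)} = \frac{2 k}{6 + k}$
$p{\left(r \right)} = 45 r^{2}$ ($p{\left(r \right)} = 5 r 9 r = 5 \cdot 9 r r = 5 \cdot 9 r^{2} = 45 r^{2}$)
$p{\left(11 \left(U{\left(-5 \right)} + 8\right) \right)} - 317304 = 45 \left(11 \left(2 \left(-5\right) \frac{1}{6 - 5} + 8\right)\right)^{2} - 317304 = 45 \left(11 \left(2 \left(-5\right) 1^{-1} + 8\right)\right)^{2} - 317304 = 45 \left(11 \left(2 \left(-5\right) 1 + 8\right)\right)^{2} - 317304 = 45 \left(11 \left(-10 + 8\right)\right)^{2} - 317304 = 45 \left(11 \left(-2\right)\right)^{2} - 317304 = 45 \left(-22\right)^{2} - 317304 = 45 \cdot 484 - 317304 = 21780 - 317304 = -295524$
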